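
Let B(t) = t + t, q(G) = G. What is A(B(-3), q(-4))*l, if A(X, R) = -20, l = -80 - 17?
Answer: 1940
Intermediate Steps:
l = -97
B(t) = 2*t
A(B(-3), q(-4))*l = -20*(-97) = 1940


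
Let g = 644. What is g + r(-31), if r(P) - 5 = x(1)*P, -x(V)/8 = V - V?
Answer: 649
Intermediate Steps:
x(V) = 0 (x(V) = -8*(V - V) = -8*0 = 0)
r(P) = 5 (r(P) = 5 + 0*P = 5 + 0 = 5)
g + r(-31) = 644 + 5 = 649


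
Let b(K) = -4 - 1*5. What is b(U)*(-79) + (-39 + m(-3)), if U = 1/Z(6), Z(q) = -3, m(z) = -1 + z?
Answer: 668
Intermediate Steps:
U = -⅓ (U = 1/(-3) = -⅓ ≈ -0.33333)
b(K) = -9 (b(K) = -4 - 5 = -9)
b(U)*(-79) + (-39 + m(-3)) = -9*(-79) + (-39 + (-1 - 3)) = 711 + (-39 - 4) = 711 - 43 = 668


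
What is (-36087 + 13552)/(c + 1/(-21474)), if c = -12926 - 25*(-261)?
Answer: 96783318/27491015 ≈ 3.5205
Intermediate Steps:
c = -6401 (c = -12926 + 6525 = -6401)
(-36087 + 13552)/(c + 1/(-21474)) = (-36087 + 13552)/(-6401 + 1/(-21474)) = -22535/(-6401 - 1/21474) = -22535/(-137455075/21474) = -22535*(-21474/137455075) = 96783318/27491015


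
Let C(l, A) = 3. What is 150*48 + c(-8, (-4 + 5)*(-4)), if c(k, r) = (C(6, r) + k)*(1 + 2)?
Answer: 7185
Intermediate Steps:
c(k, r) = 9 + 3*k (c(k, r) = (3 + k)*(1 + 2) = (3 + k)*3 = 9 + 3*k)
150*48 + c(-8, (-4 + 5)*(-4)) = 150*48 + (9 + 3*(-8)) = 7200 + (9 - 24) = 7200 - 15 = 7185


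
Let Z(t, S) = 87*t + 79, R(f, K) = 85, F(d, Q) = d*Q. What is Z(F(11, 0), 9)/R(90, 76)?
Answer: 79/85 ≈ 0.92941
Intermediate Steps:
F(d, Q) = Q*d
Z(t, S) = 79 + 87*t
Z(F(11, 0), 9)/R(90, 76) = (79 + 87*(0*11))/85 = (79 + 87*0)*(1/85) = (79 + 0)*(1/85) = 79*(1/85) = 79/85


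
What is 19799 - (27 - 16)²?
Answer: 19678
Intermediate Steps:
19799 - (27 - 16)² = 19799 - 1*11² = 19799 - 1*121 = 19799 - 121 = 19678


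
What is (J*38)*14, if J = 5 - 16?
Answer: -5852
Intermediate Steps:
J = -11
(J*38)*14 = -11*38*14 = -418*14 = -5852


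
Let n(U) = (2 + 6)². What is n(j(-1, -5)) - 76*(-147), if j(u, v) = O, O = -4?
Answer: 11236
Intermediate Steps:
j(u, v) = -4
n(U) = 64 (n(U) = 8² = 64)
n(j(-1, -5)) - 76*(-147) = 64 - 76*(-147) = 64 + 11172 = 11236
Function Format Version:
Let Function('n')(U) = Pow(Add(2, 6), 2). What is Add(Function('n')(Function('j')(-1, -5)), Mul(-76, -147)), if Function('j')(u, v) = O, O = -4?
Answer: 11236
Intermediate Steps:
Function('j')(u, v) = -4
Function('n')(U) = 64 (Function('n')(U) = Pow(8, 2) = 64)
Add(Function('n')(Function('j')(-1, -5)), Mul(-76, -147)) = Add(64, Mul(-76, -147)) = Add(64, 11172) = 11236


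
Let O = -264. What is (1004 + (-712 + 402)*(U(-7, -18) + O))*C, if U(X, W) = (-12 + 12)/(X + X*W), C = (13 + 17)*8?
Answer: 19882560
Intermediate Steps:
C = 240 (C = 30*8 = 240)
U(X, W) = 0 (U(X, W) = 0/(X + W*X) = 0)
(1004 + (-712 + 402)*(U(-7, -18) + O))*C = (1004 + (-712 + 402)*(0 - 264))*240 = (1004 - 310*(-264))*240 = (1004 + 81840)*240 = 82844*240 = 19882560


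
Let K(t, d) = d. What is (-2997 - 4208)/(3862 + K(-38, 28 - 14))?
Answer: -7205/3876 ≈ -1.8589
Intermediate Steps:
(-2997 - 4208)/(3862 + K(-38, 28 - 14)) = (-2997 - 4208)/(3862 + (28 - 14)) = -7205/(3862 + 14) = -7205/3876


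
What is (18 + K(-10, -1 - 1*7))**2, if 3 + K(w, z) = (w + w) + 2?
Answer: 9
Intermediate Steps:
K(w, z) = -1 + 2*w (K(w, z) = -3 + ((w + w) + 2) = -3 + (2*w + 2) = -3 + (2 + 2*w) = -1 + 2*w)
(18 + K(-10, -1 - 1*7))**2 = (18 + (-1 + 2*(-10)))**2 = (18 + (-1 - 20))**2 = (18 - 21)**2 = (-3)**2 = 9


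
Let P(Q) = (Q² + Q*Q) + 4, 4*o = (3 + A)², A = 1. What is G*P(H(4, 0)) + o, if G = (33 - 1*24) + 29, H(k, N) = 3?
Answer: 840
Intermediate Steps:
o = 4 (o = (3 + 1)²/4 = (¼)*4² = (¼)*16 = 4)
P(Q) = 4 + 2*Q² (P(Q) = (Q² + Q²) + 4 = 2*Q² + 4 = 4 + 2*Q²)
G = 38 (G = (33 - 24) + 29 = 9 + 29 = 38)
G*P(H(4, 0)) + o = 38*(4 + 2*3²) + 4 = 38*(4 + 2*9) + 4 = 38*(4 + 18) + 4 = 38*22 + 4 = 836 + 4 = 840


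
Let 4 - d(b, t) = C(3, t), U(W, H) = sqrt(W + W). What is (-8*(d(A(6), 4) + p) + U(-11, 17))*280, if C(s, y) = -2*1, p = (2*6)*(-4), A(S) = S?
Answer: 94080 + 280*I*sqrt(22) ≈ 94080.0 + 1313.3*I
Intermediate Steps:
p = -48 (p = 12*(-4) = -48)
U(W, H) = sqrt(2)*sqrt(W) (U(W, H) = sqrt(2*W) = sqrt(2)*sqrt(W))
C(s, y) = -2
d(b, t) = 6 (d(b, t) = 4 - 1*(-2) = 4 + 2 = 6)
(-8*(d(A(6), 4) + p) + U(-11, 17))*280 = (-8*(6 - 48) + sqrt(2)*sqrt(-11))*280 = (-8*(-42) + sqrt(2)*(I*sqrt(11)))*280 = (336 + I*sqrt(22))*280 = 94080 + 280*I*sqrt(22)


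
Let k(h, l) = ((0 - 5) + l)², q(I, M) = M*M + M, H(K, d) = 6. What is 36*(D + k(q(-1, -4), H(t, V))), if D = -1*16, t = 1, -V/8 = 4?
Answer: -540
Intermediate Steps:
V = -32 (V = -8*4 = -32)
q(I, M) = M + M² (q(I, M) = M² + M = M + M²)
D = -16
k(h, l) = (-5 + l)²
36*(D + k(q(-1, -4), H(t, V))) = 36*(-16 + (-5 + 6)²) = 36*(-16 + 1²) = 36*(-16 + 1) = 36*(-15) = -540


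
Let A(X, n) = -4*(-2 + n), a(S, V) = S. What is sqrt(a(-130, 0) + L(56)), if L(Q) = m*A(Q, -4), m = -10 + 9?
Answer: I*sqrt(154) ≈ 12.41*I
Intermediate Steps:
A(X, n) = 8 - 4*n
m = -1
L(Q) = -24 (L(Q) = -(8 - 4*(-4)) = -(8 + 16) = -1*24 = -24)
sqrt(a(-130, 0) + L(56)) = sqrt(-130 - 24) = sqrt(-154) = I*sqrt(154)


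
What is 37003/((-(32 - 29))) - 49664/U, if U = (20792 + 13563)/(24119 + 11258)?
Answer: -6542128049/103065 ≈ -63476.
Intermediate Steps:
U = 34355/35377 ≈ 0.97111
37003/((-(32 - 29))) - 49664/U = 37003/((-(32 - 29))) - 49664/34355/35377 = 37003/((-1*3)) - 49664*35377/34355 = 37003/(-3) - 1756963328/34355 = 37003*(-⅓) - 1756963328/34355 = -37003/3 - 1756963328/34355 = -6542128049/103065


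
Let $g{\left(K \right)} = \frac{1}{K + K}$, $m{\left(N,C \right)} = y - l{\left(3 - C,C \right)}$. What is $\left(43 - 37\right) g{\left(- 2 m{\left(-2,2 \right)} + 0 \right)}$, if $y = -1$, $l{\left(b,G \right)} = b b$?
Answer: $\frac{3}{4} \approx 0.75$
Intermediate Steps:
$l{\left(b,G \right)} = b^{2}$
$m{\left(N,C \right)} = -1 - \left(3 - C\right)^{2}$
$g{\left(K \right)} = \frac{1}{2 K}$
$\left(43 - 37\right) g{\left(- 2 m{\left(-2,2 \right)} + 0 \right)} = \left(43 - 37\right) \frac{1}{2 \left(- 2 \left(-1 - \left(-3 + 2\right)^{2}\right) + 0\right)} = 6 \frac{1}{2 \left(- 2 \left(-1 - \left(-1\right)^{2}\right) + 0\right)} = 6 \frac{1}{2 \left(- 2 \left(-1 - 1\right) + 0\right)} = 6 \frac{1}{2 \left(\left(-2\right) \left(-2\right) + 0\right)} = 6 \frac{1}{2 \left(4 + 0\right)} = 6 \frac{1}{2 \cdot 4} = 6 \cdot \frac{1}{2} \cdot \frac{1}{4} = 6 \cdot \frac{1}{8} = \frac{3}{4}$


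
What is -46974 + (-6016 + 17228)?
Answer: -35762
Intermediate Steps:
-46974 + (-6016 + 17228) = -46974 + 11212 = -35762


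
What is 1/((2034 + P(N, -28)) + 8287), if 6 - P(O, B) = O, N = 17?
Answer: 1/10310 ≈ 9.6993e-5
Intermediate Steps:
P(O, B) = 6 - O
1/((2034 + P(N, -28)) + 8287) = 1/((2034 + (6 - 1*17)) + 8287) = 1/((2034 + (6 - 17)) + 8287) = 1/((2034 - 11) + 8287) = 1/(2023 + 8287) = 1/10310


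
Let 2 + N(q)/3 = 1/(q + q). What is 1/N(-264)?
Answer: -176/1057 ≈ -0.16651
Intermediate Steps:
N(q) = -6 + 3/(2*q) (N(q) = -6 + 3/(q + q) = -6 + 3/((2*q)) = -6 + 3*(1/(2*q)) = -6 + 3/(2*q))
1/N(-264) = 1/(-6 + (3/2)/(-264)) = 1/(-6 + (3/2)*(-1/264)) = 1/(-6 - 1/176) = 1/(-1057/176) = -176/1057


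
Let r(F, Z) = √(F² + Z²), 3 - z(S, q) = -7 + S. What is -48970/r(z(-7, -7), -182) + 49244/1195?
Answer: 49244/1195 - 48970*√33413/33413 ≈ -226.69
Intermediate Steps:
z(S, q) = 10 - S (z(S, q) = 3 - (-7 + S) = 3 + (7 - S) = 10 - S)
-48970/r(z(-7, -7), -182) + 49244/1195 = -48970/√((10 - 1*(-7))² + (-182)²) + 49244/1195 = -48970/√((10 + 7)² + 33124) + 49244*(1/1195) = -48970/√(17² + 33124) + 49244/1195 = -48970/√(289 + 33124) + 49244/1195 = -48970*√33413/33413 + 49244/1195 = 49244/1195 - 48970*√33413/33413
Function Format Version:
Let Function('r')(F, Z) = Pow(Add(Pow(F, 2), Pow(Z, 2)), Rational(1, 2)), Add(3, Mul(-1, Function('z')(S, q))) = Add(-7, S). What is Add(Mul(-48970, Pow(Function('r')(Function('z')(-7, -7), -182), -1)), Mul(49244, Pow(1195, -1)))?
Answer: Add(Rational(49244, 1195), Mul(Rational(-48970, 33413), Pow(33413, Rational(1, 2)))) ≈ -226.69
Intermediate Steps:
Function('z')(S, q) = Add(10, Mul(-1, S)) (Function('z')(S, q) = Add(3, Mul(-1, Add(-7, S))) = Add(3, Add(7, Mul(-1, S))) = Add(10, Mul(-1, S)))
Add(Mul(-48970, Pow(Function('r')(Function('z')(-7, -7), -182), -1)), Mul(49244, Pow(1195, -1))) = Add(Mul(-48970, Pow(Pow(Add(Pow(Add(10, Mul(-1, -7)), 2), Pow(-182, 2)), Rational(1, 2)), -1)), Mul(49244, Pow(1195, -1))) = Add(Mul(-48970, Pow(Pow(Add(Pow(Add(10, 7), 2), 33124), Rational(1, 2)), -1)), Mul(49244, Rational(1, 1195))) = Add(Mul(-48970, Pow(Pow(Add(Pow(17, 2), 33124), Rational(1, 2)), -1)), Rational(49244, 1195)) = Add(Mul(-48970, Pow(Pow(Add(289, 33124), Rational(1, 2)), -1)), Rational(49244, 1195)) = Add(Mul(-48970, Pow(Pow(33413, Rational(1, 2)), -1)), Rational(49244, 1195)) = Add(Mul(-48970, Mul(Rational(1, 33413), Pow(33413, Rational(1, 2)))), Rational(49244, 1195)) = Add(Mul(Rational(-48970, 33413), Pow(33413, Rational(1, 2))), Rational(49244, 1195)) = Add(Rational(49244, 1195), Mul(Rational(-48970, 33413), Pow(33413, Rational(1, 2))))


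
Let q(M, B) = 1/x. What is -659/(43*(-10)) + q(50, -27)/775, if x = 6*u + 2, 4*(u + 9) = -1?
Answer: 10929343/7131550 ≈ 1.5325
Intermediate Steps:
u = -37/4 (u = -9 + (¼)*(-1) = -9 - ¼ = -37/4 ≈ -9.2500)
x = -107/2 (x = 6*(-37/4) + 2 = -111/2 + 2 = -107/2 ≈ -53.500)
q(M, B) = -2/107 (q(M, B) = 1/(-107/2) = -2/107)
-659/(43*(-10)) + q(50, -27)/775 = -659/(43*(-10)) - 2/107/775 = -659/(-430) - 2/107*1/775 = -659*(-1/430) - 2/82925 = 659/430 - 2/82925 = 10929343/7131550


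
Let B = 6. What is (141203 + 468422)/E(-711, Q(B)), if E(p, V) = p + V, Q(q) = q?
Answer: -121925/141 ≈ -864.72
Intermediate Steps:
E(p, V) = V + p
(141203 + 468422)/E(-711, Q(B)) = (141203 + 468422)/(6 - 711) = 609625/(-705) = 609625*(-1/705) = -121925/141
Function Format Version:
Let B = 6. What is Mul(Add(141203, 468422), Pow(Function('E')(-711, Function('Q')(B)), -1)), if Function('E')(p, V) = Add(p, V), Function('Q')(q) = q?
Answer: Rational(-121925, 141) ≈ -864.72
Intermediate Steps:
Function('E')(p, V) = Add(V, p)
Mul(Add(141203, 468422), Pow(Function('E')(-711, Function('Q')(B)), -1)) = Mul(Add(141203, 468422), Pow(Add(6, -711), -1)) = Mul(609625, Pow(-705, -1)) = Mul(609625, Rational(-1, 705)) = Rational(-121925, 141)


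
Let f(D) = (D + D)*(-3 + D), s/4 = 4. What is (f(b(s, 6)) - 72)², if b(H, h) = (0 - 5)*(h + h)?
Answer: 56070144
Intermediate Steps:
s = 16 (s = 4*4 = 16)
b(H, h) = -10*h
f(D) = 2*D*(-3 + D) (f(D) = (2*D)*(-3 + D) = 2*D*(-3 + D))
(f(b(s, 6)) - 72)² = (2*(-10*6)*(-3 - 10*6) - 72)² = (2*(-60)*(-3 - 60) - 72)² = (2*(-60)*(-63) - 72)² = (7560 - 72)² = 7488² = 56070144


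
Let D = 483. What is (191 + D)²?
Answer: 454276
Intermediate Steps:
(191 + D)² = (191 + 483)² = 674² = 454276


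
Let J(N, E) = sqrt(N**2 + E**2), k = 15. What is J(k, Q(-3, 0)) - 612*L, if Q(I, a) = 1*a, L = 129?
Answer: -78933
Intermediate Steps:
Q(I, a) = a
J(N, E) = sqrt(E**2 + N**2)
J(k, Q(-3, 0)) - 612*L = sqrt(0**2 + 15**2) - 612*129 = sqrt(0 + 225) - 78948 = sqrt(225) - 78948 = 15 - 78948 = -78933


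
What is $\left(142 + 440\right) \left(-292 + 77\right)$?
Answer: $-125130$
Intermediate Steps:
$\left(142 + 440\right) \left(-292 + 77\right) = 582 \left(-215\right) = -125130$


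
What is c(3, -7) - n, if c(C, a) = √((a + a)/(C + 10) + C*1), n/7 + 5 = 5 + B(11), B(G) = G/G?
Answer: -7 + 5*√13/13 ≈ -5.6133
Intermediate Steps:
B(G) = 1
n = 7 (n = -35 + 7*(5 + 1) = -35 + 7*6 = -35 + 42 = 7)
c(C, a) = √(C + 2*a/(10 + C)) (c(C, a) = √((2*a)/(10 + C) + C) = √(2*a/(10 + C) + C) = √(C + 2*a/(10 + C)))
c(3, -7) - n = √((2*(-7) + 3*(10 + 3))/(10 + 3)) - 1*7 = √((-14 + 3*13)/13) - 7 = √((-14 + 39)/13) - 7 = √((1/13)*25) - 7 = √(25/13) - 7 = 5*√13/13 - 7 = -7 + 5*√13/13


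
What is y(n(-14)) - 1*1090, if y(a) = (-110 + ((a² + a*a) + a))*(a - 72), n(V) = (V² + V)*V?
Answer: -34012710090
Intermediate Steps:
n(V) = V*(V + V²) (n(V) = (V + V²)*V = V*(V + V²))
y(a) = (-72 + a)*(-110 + a + 2*a²) (y(a) = (-110 + ((a² + a²) + a))*(-72 + a) = (-110 + (2*a² + a))*(-72 + a) = (-110 + (a + 2*a²))*(-72 + a) = (-110 + a + 2*a²)*(-72 + a) = (-72 + a)*(-110 + a + 2*a²))
y(n(-14)) - 1*1090 = (7920 - 182*(-14)²*(1 - 14) - 143*38416*(1 - 14)² + 2*((-14)²*(1 - 14))³) - 1*1090 = (7920 - 35672*(-13) - 143*(196*(-13))² + 2*(196*(-13))³) - 1090 = (7920 - 182*(-2548) - 143*(-2548)² + 2*(-2548)³) - 1090 = (7920 + 463736 - 143*6492304 + 2*(-16542390592)) - 1090 = (7920 + 463736 - 928399472 - 33084781184) - 1090 = -34012709000 - 1090 = -34012710090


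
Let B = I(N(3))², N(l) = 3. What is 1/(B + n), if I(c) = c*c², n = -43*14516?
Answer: -1/623459 ≈ -1.6040e-6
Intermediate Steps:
n = -624188
I(c) = c³
B = 729 (B = (3³)² = 27² = 729)
1/(B + n) = 1/(729 - 624188) = 1/(-623459) = -1/623459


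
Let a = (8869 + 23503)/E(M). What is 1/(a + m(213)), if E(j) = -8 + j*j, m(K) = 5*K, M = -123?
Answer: 15121/16136237 ≈ 0.00093708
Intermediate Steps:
E(j) = -8 + j**2
a = 32372/15121 (a = (8869 + 23503)/(-8 + (-123)**2) = 32372/(-8 + 15129) = 32372/15121 ≈ 2.1409)
1/(a + m(213)) = 1/(32372/15121 + 5*213) = 1/(32372/15121 + 1065) = 1/(16136237/15121) = 15121/16136237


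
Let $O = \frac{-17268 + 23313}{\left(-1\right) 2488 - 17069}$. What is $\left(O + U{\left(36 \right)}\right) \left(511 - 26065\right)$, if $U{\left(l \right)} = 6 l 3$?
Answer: $- \frac{35965525846}{2173} \approx -1.6551 \cdot 10^{7}$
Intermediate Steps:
$U{\left(l \right)} = 18 l$
$O = - \frac{2015}{6519}$ ($O = \frac{6045}{-2488 - 17069} = \frac{6045}{-19557} = 6045 \left(- \frac{1}{19557}\right) = - \frac{2015}{6519} \approx -0.3091$)
$\left(O + U{\left(36 \right)}\right) \left(511 - 26065\right) = \left(- \frac{2015}{6519} + 18 \cdot 36\right) \left(511 - 26065\right) = \left(- \frac{2015}{6519} + 648\right) \left(-25554\right) = \frac{4222297}{6519} \left(-25554\right) = - \frac{35965525846}{2173}$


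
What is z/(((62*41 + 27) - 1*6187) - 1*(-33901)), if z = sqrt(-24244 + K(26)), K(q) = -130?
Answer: I*sqrt(24374)/30283 ≈ 0.0051554*I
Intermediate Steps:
z = I*sqrt(24374) (z = sqrt(-24244 - 130) = sqrt(-24374) = I*sqrt(24374) ≈ 156.12*I)
z/(((62*41 + 27) - 1*6187) - 1*(-33901)) = (I*sqrt(24374))/(((62*41 + 27) - 1*6187) - 1*(-33901)) = (I*sqrt(24374))/(((2542 + 27) - 6187) + 33901) = (I*sqrt(24374))/((2569 - 6187) + 33901) = (I*sqrt(24374))/(-3618 + 33901) = (I*sqrt(24374))/30283 = (I*sqrt(24374))*(1/30283) = I*sqrt(24374)/30283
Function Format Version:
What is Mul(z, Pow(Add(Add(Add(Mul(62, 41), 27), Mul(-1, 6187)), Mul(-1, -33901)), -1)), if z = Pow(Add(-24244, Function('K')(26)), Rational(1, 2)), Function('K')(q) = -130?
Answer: Mul(Rational(1, 30283), I, Pow(24374, Rational(1, 2))) ≈ Mul(0.0051554, I)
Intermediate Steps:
z = Mul(I, Pow(24374, Rational(1, 2))) (z = Pow(Add(-24244, -130), Rational(1, 2)) = Pow(-24374, Rational(1, 2)) = Mul(I, Pow(24374, Rational(1, 2))) ≈ Mul(156.12, I))
Mul(z, Pow(Add(Add(Add(Mul(62, 41), 27), Mul(-1, 6187)), Mul(-1, -33901)), -1)) = Mul(Mul(I, Pow(24374, Rational(1, 2))), Pow(Add(Add(Add(Mul(62, 41), 27), Mul(-1, 6187)), Mul(-1, -33901)), -1)) = Mul(Mul(I, Pow(24374, Rational(1, 2))), Pow(Add(Add(Add(2542, 27), -6187), 33901), -1)) = Mul(Mul(I, Pow(24374, Rational(1, 2))), Pow(Add(Add(2569, -6187), 33901), -1)) = Mul(Mul(I, Pow(24374, Rational(1, 2))), Pow(Add(-3618, 33901), -1)) = Mul(Mul(I, Pow(24374, Rational(1, 2))), Pow(30283, -1)) = Mul(Mul(I, Pow(24374, Rational(1, 2))), Rational(1, 30283)) = Mul(Rational(1, 30283), I, Pow(24374, Rational(1, 2)))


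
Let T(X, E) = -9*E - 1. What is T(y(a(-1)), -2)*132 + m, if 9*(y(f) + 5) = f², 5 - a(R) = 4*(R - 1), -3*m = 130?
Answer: 6602/3 ≈ 2200.7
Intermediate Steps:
m = -130/3 (m = -⅓*130 = -130/3 ≈ -43.333)
a(R) = 9 - 4*R (a(R) = 5 - 4*(R - 1) = 5 - 4*(-1 + R) = 5 - (-4 + 4*R) = 5 + (4 - 4*R) = 9 - 4*R)
y(f) = -5 + f²/9
T(X, E) = -1 - 9*E
T(y(a(-1)), -2)*132 + m = (-1 - 9*(-2))*132 - 130/3 = (-1 + 18)*132 - 130/3 = 17*132 - 130/3 = 2244 - 130/3 = 6602/3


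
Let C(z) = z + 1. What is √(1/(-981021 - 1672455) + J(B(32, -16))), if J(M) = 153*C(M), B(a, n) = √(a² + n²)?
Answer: √(269315758595163 + 4309052148136512*√5)/1326738 ≈ 75.013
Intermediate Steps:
C(z) = 1 + z
J(M) = 153 + 153*M (J(M) = 153*(1 + M) = 153 + 153*M)
√(1/(-981021 - 1672455) + J(B(32, -16))) = √(1/(-981021 - 1672455) + (153 + 153*√(32² + (-16)²))) = √(1/(-2653476) + (153 + 153*√(1024 + 256))) = √(-1/2653476 + (153 + 153*√1280)) = √(-1/2653476 + (153 + 153*(16*√5))) = √(-1/2653476 + (153 + 2448*√5)) = √(405981827/2653476 + 2448*√5)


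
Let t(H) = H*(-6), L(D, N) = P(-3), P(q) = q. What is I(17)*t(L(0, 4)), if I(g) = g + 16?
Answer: 594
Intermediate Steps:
L(D, N) = -3
t(H) = -6*H
I(g) = 16 + g
I(17)*t(L(0, 4)) = (16 + 17)*(-6*(-3)) = 33*18 = 594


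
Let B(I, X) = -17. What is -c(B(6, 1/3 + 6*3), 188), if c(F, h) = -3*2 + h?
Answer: -182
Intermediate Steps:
c(F, h) = -6 + h
-c(B(6, 1/3 + 6*3), 188) = -(-6 + 188) = -1*182 = -182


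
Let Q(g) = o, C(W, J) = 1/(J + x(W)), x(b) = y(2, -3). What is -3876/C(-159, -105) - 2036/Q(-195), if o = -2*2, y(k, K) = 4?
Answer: 391985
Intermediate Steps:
x(b) = 4
C(W, J) = 1/(4 + J) (C(W, J) = 1/(J + 4) = 1/(4 + J))
o = -4
Q(g) = -4
-3876/C(-159, -105) - 2036/Q(-195) = -3876/(1/(4 - 105)) - 2036/(-4) = -3876/(1/(-101)) - 2036*(-¼) = -3876/(-1/101) + 509 = -3876*(-101) + 509 = 391476 + 509 = 391985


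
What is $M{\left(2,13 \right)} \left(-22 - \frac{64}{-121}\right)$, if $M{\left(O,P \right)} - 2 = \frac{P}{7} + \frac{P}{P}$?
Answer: $- \frac{88332}{847} \approx -104.29$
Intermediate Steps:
$M{\left(O,P \right)} = 3 + \frac{P}{7}$ ($M{\left(O,P \right)} = 2 + \left(\frac{P}{7} + \frac{P}{P}\right) = 2 + \left(P \frac{1}{7} + 1\right) = 2 + \left(\frac{P}{7} + 1\right) = 2 + \left(1 + \frac{P}{7}\right) = 3 + \frac{P}{7}$)
$M{\left(2,13 \right)} \left(-22 - \frac{64}{-121}\right) = \left(3 + \frac{1}{7} \cdot 13\right) \left(-22 - \frac{64}{-121}\right) = \left(3 + \frac{13}{7}\right) \left(-22 - - \frac{64}{121}\right) = \frac{34 \left(-22 + \frac{64}{121}\right)}{7} = \frac{34}{7} \left(- \frac{2598}{121}\right) = - \frac{88332}{847}$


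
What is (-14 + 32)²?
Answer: 324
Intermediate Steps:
(-14 + 32)² = 18² = 324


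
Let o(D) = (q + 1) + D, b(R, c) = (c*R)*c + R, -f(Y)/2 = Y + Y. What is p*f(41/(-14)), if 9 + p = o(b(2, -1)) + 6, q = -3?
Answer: -82/7 ≈ -11.714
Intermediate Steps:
f(Y) = -4*Y (f(Y) = -2*(Y + Y) = -4*Y)
b(R, c) = R + R*c² (b(R, c) = (R*c)*c + R = R*c² + R = R + R*c²)
o(D) = -2 + D (o(D) = (-3 + 1) + D = -2 + D)
p = -1 (p = -9 + ((-2 + 2*(1 + (-1)²)) + 6) = -9 + ((-2 + 2*(1 + 1)) + 6) = -9 + ((-2 + 2*2) + 6) = -9 + ((-2 + 4) + 6) = -9 + (2 + 6) = -9 + 8 = -1)
p*f(41/(-14)) = -(-4)*41/(-14) = -(-4)*41*(-1/14) = -(-4)*(-41)/14 = -1*82/7 = -82/7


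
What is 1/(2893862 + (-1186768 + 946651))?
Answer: 1/2653745 ≈ 3.7683e-7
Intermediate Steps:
1/(2893862 + (-1186768 + 946651)) = 1/(2893862 - 240117) = 1/2653745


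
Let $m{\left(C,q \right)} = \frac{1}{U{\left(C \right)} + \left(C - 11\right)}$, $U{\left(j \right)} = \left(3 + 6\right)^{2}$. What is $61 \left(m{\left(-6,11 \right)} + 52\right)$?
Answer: $\frac{203069}{64} \approx 3173.0$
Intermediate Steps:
$U{\left(j \right)} = 81$ ($U{\left(j \right)} = 9^{2} = 81$)
$m{\left(C,q \right)} = \frac{1}{70 + C}$ ($m{\left(C,q \right)} = \frac{1}{81 + \left(C - 11\right)} = \frac{1}{81 + \left(-11 + C\right)} = \frac{1}{70 + C}$)
$61 \left(m{\left(-6,11 \right)} + 52\right) = 61 \left(\frac{1}{70 - 6} + 52\right) = 61 \left(\frac{1}{64} + 52\right) = 61 \cdot \frac{3329}{64} = \frac{203069}{64}$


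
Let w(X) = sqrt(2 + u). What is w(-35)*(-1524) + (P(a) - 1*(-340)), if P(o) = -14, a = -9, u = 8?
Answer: 326 - 1524*sqrt(10) ≈ -4493.3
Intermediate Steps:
w(X) = sqrt(10) (w(X) = sqrt(2 + 8) = sqrt(10))
w(-35)*(-1524) + (P(a) - 1*(-340)) = sqrt(10)*(-1524) + (-14 - 1*(-340)) = -1524*sqrt(10) + (-14 + 340) = -1524*sqrt(10) + 326 = 326 - 1524*sqrt(10)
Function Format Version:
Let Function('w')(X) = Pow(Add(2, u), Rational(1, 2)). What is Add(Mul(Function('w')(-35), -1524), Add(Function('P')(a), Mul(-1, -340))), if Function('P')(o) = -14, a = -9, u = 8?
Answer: Add(326, Mul(-1524, Pow(10, Rational(1, 2)))) ≈ -4493.3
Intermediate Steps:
Function('w')(X) = Pow(10, Rational(1, 2)) (Function('w')(X) = Pow(Add(2, 8), Rational(1, 2)) = Pow(10, Rational(1, 2)))
Add(Mul(Function('w')(-35), -1524), Add(Function('P')(a), Mul(-1, -340))) = Add(Mul(Pow(10, Rational(1, 2)), -1524), Add(-14, Mul(-1, -340))) = Add(Mul(-1524, Pow(10, Rational(1, 2))), Add(-14, 340)) = Add(Mul(-1524, Pow(10, Rational(1, 2))), 326) = Add(326, Mul(-1524, Pow(10, Rational(1, 2))))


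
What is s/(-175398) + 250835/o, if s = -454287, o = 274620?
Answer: 244568483/69808404 ≈ 3.5034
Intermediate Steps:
s/(-175398) + 250835/o = -454287/(-175398) + 250835/274620 = -454287*(-1/175398) + 250835*(1/274620) = 151429/58466 + 50167/54924 = 244568483/69808404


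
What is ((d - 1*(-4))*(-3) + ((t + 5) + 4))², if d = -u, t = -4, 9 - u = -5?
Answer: 1225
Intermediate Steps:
u = 14 (u = 9 - 1*(-5) = 9 + 5 = 14)
d = -14 (d = -1*14 = -14)
((d - 1*(-4))*(-3) + ((t + 5) + 4))² = ((-14 - 1*(-4))*(-3) + ((-4 + 5) + 4))² = ((-14 + 4)*(-3) + (1 + 4))² = (-10*(-3) + 5)² = (30 + 5)² = 35² = 1225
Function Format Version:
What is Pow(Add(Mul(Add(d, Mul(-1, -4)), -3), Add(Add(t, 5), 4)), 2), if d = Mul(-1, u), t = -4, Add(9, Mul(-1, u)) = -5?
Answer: 1225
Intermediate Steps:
u = 14 (u = Add(9, Mul(-1, -5)) = Add(9, 5) = 14)
d = -14 (d = Mul(-1, 14) = -14)
Pow(Add(Mul(Add(d, Mul(-1, -4)), -3), Add(Add(t, 5), 4)), 2) = Pow(Add(Mul(Add(-14, Mul(-1, -4)), -3), Add(Add(-4, 5), 4)), 2) = Pow(Add(Mul(Add(-14, 4), -3), Add(1, 4)), 2) = Pow(Add(Mul(-10, -3), 5), 2) = Pow(Add(30, 5), 2) = Pow(35, 2) = 1225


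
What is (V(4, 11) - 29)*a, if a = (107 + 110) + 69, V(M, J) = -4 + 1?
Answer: -9152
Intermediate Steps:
V(M, J) = -3
a = 286 (a = 217 + 69 = 286)
(V(4, 11) - 29)*a = (-3 - 29)*286 = -32*286 = -9152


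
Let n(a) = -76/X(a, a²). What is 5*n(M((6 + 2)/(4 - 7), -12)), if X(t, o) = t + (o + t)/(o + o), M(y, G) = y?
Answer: 18240/113 ≈ 161.42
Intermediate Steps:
X(t, o) = t + (o + t)/(2*o) (X(t, o) = t + (o + t)/((2*o)) = t + (o + t)*(1/(2*o)) = t + (o + t)/(2*o))
n(a) = -76/(½ + a + 1/(2*a)) (n(a) = -76/(½ + a + a/(2*(a²))) = -76/(½ + a + a/(2*a²)) = -76/(½ + a + 1/(2*a)))
5*n(M((6 + 2)/(4 - 7), -12)) = 5*(-152*(6 + 2)/(4 - 7)/(1 + ((6 + 2)/(4 - 7))*(1 + 2*((6 + 2)/(4 - 7))))) = 5*(-152*8/(-3)/(1 + (8/(-3))*(1 + 2*(8/(-3))))) = 5*(-152*8*(-⅓)/(1 + (8*(-⅓))*(1 + 2*(8*(-⅓))))) = 5*(-152*(-8/3)/(1 - 8*(1 + 2*(-8/3))/3)) = 5*(-152*(-8/3)/(1 - 8*(1 - 16/3)/3)) = 5*(-152*(-8/3)/(1 - 8/3*(-13/3))) = 5*(-152*(-8/3)/(1 + 104/9)) = 5*(-152*(-8/3)/113/9) = 5*(-152*(-8/3)*9/113) = 5*(3648/113) = 18240/113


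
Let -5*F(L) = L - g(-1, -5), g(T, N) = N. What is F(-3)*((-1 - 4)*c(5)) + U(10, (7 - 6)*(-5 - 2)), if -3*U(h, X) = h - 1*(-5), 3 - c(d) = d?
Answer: -9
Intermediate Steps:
c(d) = 3 - d
F(L) = -1 - L/5 (F(L) = -(L - 1*(-5))/5 = -(L + 5)/5 = -(5 + L)/5 = -1 - L/5)
U(h, X) = -5/3 - h/3 (U(h, X) = -(h - 1*(-5))/3 = -(h + 5)/3 = -(5 + h)/3 = -5/3 - h/3)
F(-3)*((-1 - 4)*c(5)) + U(10, (7 - 6)*(-5 - 2)) = (-1 - ⅕*(-3))*((-1 - 4)*(3 - 1*5)) + (-5/3 - ⅓*10) = (-1 + ⅗)*(-5*(3 - 5)) + (-5/3 - 10/3) = -(-2)*(-2) - 5 = -⅖*10 - 5 = -4 - 5 = -9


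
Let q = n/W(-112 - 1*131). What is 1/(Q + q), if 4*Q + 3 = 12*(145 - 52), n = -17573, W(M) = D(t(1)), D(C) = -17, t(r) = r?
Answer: 68/89213 ≈ 0.00076222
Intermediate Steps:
W(M) = -17
q = 17573/17 (q = -17573/(-17) = -17573*(-1/17) = 17573/17 ≈ 1033.7)
Q = 1113/4 (Q = -3/4 + (12*(145 - 52))/4 = -3/4 + (12*93)/4 = -3/4 + (1/4)*1116 = -3/4 + 279 = 1113/4 ≈ 278.25)
1/(Q + q) = 1/(1113/4 + 17573/17) = 1/(89213/68) = 68/89213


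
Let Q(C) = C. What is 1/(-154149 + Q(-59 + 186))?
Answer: -1/154022 ≈ -6.4926e-6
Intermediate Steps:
1/(-154149 + Q(-59 + 186)) = 1/(-154149 + (-59 + 186)) = 1/(-154149 + 127) = 1/(-154022) = -1/154022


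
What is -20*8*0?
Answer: 0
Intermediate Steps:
-20*8*0 = -160*0 = 0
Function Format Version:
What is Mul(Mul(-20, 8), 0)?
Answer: 0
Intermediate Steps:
Mul(Mul(-20, 8), 0) = Mul(-160, 0) = 0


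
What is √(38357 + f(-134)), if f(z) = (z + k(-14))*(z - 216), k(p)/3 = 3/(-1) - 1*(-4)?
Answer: √84207 ≈ 290.18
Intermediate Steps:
k(p) = 3 (k(p) = 3*(3/(-1) - 1*(-4)) = 3*(3*(-1) + 4) = 3*(-3 + 4) = 3*1 = 3)
f(z) = (-216 + z)*(3 + z) (f(z) = (z + 3)*(z - 216) = (3 + z)*(-216 + z) = (-216 + z)*(3 + z))
√(38357 + f(-134)) = √(38357 + (-648 + (-134)² - 213*(-134))) = √(38357 + (-648 + 17956 + 28542)) = √(38357 + 45850) = √84207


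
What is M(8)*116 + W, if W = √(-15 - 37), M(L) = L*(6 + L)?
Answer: 12992 + 2*I*√13 ≈ 12992.0 + 7.2111*I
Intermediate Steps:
W = 2*I*√13 (W = √(-52) = 2*I*√13 ≈ 7.2111*I)
M(8)*116 + W = (8*(6 + 8))*116 + 2*I*√13 = (8*14)*116 + 2*I*√13 = 112*116 + 2*I*√13 = 12992 + 2*I*√13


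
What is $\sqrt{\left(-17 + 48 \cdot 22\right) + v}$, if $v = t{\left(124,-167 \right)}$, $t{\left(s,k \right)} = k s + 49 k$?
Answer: $2 i \sqrt{6963} \approx 166.89 i$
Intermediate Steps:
$t{\left(s,k \right)} = 49 k + k s$
$v = -28891$ ($v = - 167 \left(49 + 124\right) = \left(-167\right) 173 = -28891$)
$\sqrt{\left(-17 + 48 \cdot 22\right) + v} = \sqrt{\left(-17 + 48 \cdot 22\right) - 28891} = \sqrt{\left(-17 + 1056\right) - 28891} = \sqrt{1039 - 28891} = \sqrt{-27852} = 2 i \sqrt{6963}$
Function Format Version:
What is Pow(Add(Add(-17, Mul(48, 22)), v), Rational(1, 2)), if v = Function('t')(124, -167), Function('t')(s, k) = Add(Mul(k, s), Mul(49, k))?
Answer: Mul(2, I, Pow(6963, Rational(1, 2))) ≈ Mul(166.89, I)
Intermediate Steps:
Function('t')(s, k) = Add(Mul(49, k), Mul(k, s))
v = -28891 (v = Mul(-167, Add(49, 124)) = Mul(-167, 173) = -28891)
Pow(Add(Add(-17, Mul(48, 22)), v), Rational(1, 2)) = Pow(Add(Add(-17, Mul(48, 22)), -28891), Rational(1, 2)) = Pow(Add(Add(-17, 1056), -28891), Rational(1, 2)) = Pow(Add(1039, -28891), Rational(1, 2)) = Pow(-27852, Rational(1, 2)) = Mul(2, I, Pow(6963, Rational(1, 2)))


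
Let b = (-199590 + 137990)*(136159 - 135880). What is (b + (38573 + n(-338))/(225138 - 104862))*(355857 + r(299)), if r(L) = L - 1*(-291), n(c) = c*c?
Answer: -18892708186250759/3084 ≈ -6.1260e+12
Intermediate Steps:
n(c) = c²
b = -17186400 (b = -61600*279 = -17186400)
r(L) = 291 + L (r(L) = L + 291 = 291 + L)
(b + (38573 + n(-338))/(225138 - 104862))*(355857 + r(299)) = (-17186400 + (38573 + (-338)²)/(225138 - 104862))*(355857 + (291 + 299)) = (-17186400 + (38573 + 114244)/120276)*(355857 + 590) = (-17186400 + 152817*(1/120276))*356447 = (-17186400 + 50939/40092)*356447 = -689037097861/40092*356447 = -18892708186250759/3084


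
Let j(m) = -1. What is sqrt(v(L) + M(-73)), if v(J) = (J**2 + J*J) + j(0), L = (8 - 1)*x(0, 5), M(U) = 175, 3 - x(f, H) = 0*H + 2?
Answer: 4*sqrt(17) ≈ 16.492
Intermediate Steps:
x(f, H) = 1 (x(f, H) = 3 - (0*H + 2) = 3 - (0 + 2) = 3 - 1*2 = 3 - 2 = 1)
L = 7 (L = (8 - 1)*1 = 7*1 = 7)
v(J) = -1 + 2*J**2 (v(J) = (J**2 + J*J) - 1 = (J**2 + J**2) - 1 = 2*J**2 - 1 = -1 + 2*J**2)
sqrt(v(L) + M(-73)) = sqrt((-1 + 2*7**2) + 175) = sqrt((-1 + 2*49) + 175) = sqrt((-1 + 98) + 175) = sqrt(97 + 175) = sqrt(272) = 4*sqrt(17)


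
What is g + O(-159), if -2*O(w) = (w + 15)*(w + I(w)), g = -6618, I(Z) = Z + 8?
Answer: -28938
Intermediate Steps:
I(Z) = 8 + Z
O(w) = -(8 + 2*w)*(15 + w)/2 (O(w) = -(w + 15)*(w + (8 + w))/2 = -(15 + w)*(8 + 2*w)/2 = -(8 + 2*w)*(15 + w)/2)
g + O(-159) = -6618 + (-60 - 1*(-159)² - 19*(-159)) = -6618 + (-60 - 1*25281 + 3021) = -6618 + (-60 - 25281 + 3021) = -6618 - 22320 = -28938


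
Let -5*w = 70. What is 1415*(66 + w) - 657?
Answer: 72923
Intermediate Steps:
w = -14 (w = -⅕*70 = -14)
1415*(66 + w) - 657 = 1415*(66 - 14) - 657 = 1415*52 - 657 = 73580 - 657 = 72923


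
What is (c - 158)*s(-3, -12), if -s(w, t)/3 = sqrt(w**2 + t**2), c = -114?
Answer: 2448*sqrt(17) ≈ 10093.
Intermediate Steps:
s(w, t) = -3*sqrt(t**2 + w**2) (s(w, t) = -3*sqrt(w**2 + t**2) = -3*sqrt(t**2 + w**2))
(c - 158)*s(-3, -12) = (-114 - 158)*(-3*sqrt((-12)**2 + (-3)**2)) = -(-816)*sqrt(144 + 9) = -(-816)*sqrt(153) = -(-816)*3*sqrt(17) = -(-2448)*sqrt(17) = 2448*sqrt(17)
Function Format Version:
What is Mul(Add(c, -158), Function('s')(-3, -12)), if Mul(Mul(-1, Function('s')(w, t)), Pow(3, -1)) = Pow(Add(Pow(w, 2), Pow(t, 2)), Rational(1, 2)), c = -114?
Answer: Mul(2448, Pow(17, Rational(1, 2))) ≈ 10093.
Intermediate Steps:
Function('s')(w, t) = Mul(-3, Pow(Add(Pow(t, 2), Pow(w, 2)), Rational(1, 2))) (Function('s')(w, t) = Mul(-3, Pow(Add(Pow(w, 2), Pow(t, 2)), Rational(1, 2))) = Mul(-3, Pow(Add(Pow(t, 2), Pow(w, 2)), Rational(1, 2))))
Mul(Add(c, -158), Function('s')(-3, -12)) = Mul(Add(-114, -158), Mul(-3, Pow(Add(Pow(-12, 2), Pow(-3, 2)), Rational(1, 2)))) = Mul(-272, Mul(-3, Pow(Add(144, 9), Rational(1, 2)))) = Mul(-272, Mul(-3, Pow(153, Rational(1, 2)))) = Mul(-272, Mul(-3, Mul(3, Pow(17, Rational(1, 2))))) = Mul(-272, Mul(-9, Pow(17, Rational(1, 2)))) = Mul(2448, Pow(17, Rational(1, 2)))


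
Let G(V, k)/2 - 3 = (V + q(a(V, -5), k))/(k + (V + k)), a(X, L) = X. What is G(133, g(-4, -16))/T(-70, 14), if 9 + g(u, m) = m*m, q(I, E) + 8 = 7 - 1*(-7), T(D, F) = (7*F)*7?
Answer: 2020/215061 ≈ 0.0093927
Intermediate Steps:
T(D, F) = 49*F
q(I, E) = 6 (q(I, E) = -8 + (7 - 1*(-7)) = -8 + (7 + 7) = -8 + 14 = 6)
g(u, m) = -9 + m² (g(u, m) = -9 + m*m = -9 + m²)
G(V, k) = 6 + 2*(6 + V)/(V + 2*k) (G(V, k) = 6 + 2*((V + 6)/(k + (V + k))) = 6 + 2*((6 + V)/(V + 2*k)) = 6 + 2*(6 + V)/(V + 2*k))
G(133, g(-4, -16))/T(-70, 14) = (4*(3 + 2*133 + 3*(-9 + (-16)²))/(133 + 2*(-9 + (-16)²)))/((49*14)) = (4*(3 + 266 + 3*(-9 + 256))/(133 + 2*(-9 + 256)))/686 = (4*(3 + 266 + 3*247)/(133 + 2*247))*(1/686) = (4*(3 + 266 + 741)/(133 + 494))*(1/686) = (4*1010/627)*(1/686) = (4*(1/627)*1010)*(1/686) = (4040/627)*(1/686) = 2020/215061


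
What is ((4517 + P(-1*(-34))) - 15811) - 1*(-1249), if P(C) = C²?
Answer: -8889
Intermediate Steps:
((4517 + P(-1*(-34))) - 15811) - 1*(-1249) = ((4517 + (-1*(-34))²) - 15811) - 1*(-1249) = ((4517 + 34²) - 15811) + 1249 = ((4517 + 1156) - 15811) + 1249 = (5673 - 15811) + 1249 = -10138 + 1249 = -8889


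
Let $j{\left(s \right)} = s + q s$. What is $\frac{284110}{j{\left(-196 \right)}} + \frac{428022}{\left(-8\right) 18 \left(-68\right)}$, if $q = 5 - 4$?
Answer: $- \frac{18154309}{26656} \approx -681.06$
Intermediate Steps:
$q = 1$
$j{\left(s \right)} = 2 s$ ($j{\left(s \right)} = s + 1 s = s + s = 2 s$)
$\frac{284110}{j{\left(-196 \right)}} + \frac{428022}{\left(-8\right) 18 \left(-68\right)} = \frac{284110}{2 \left(-196\right)} + \frac{428022}{\left(-8\right) 18 \left(-68\right)} = \frac{284110}{-392} + \frac{428022}{\left(-144\right) \left(-68\right)} = 284110 \left(- \frac{1}{392}\right) + \frac{428022}{9792} = - \frac{142055}{196} + 428022 \cdot \frac{1}{9792} = - \frac{142055}{196} + \frac{23779}{544} = - \frac{18154309}{26656}$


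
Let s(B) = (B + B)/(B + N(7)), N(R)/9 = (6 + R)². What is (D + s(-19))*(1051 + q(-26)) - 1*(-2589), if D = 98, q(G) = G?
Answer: 77362814/751 ≈ 1.0301e+5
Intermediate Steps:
N(R) = 9*(6 + R)²
s(B) = 2*B/(1521 + B) (s(B) = (B + B)/(B + 9*(6 + 7)²) = (2*B)/(B + 9*13²) = (2*B)/(B + 9*169) = (2*B)/(B + 1521) = (2*B)/(1521 + B) = 2*B/(1521 + B))
(D + s(-19))*(1051 + q(-26)) - 1*(-2589) = (98 + 2*(-19)/(1521 - 19))*(1051 - 26) - 1*(-2589) = (98 + 2*(-19)/1502)*1025 + 2589 = (98 + 2*(-19)*(1/1502))*1025 + 2589 = (98 - 19/751)*1025 + 2589 = (73579/751)*1025 + 2589 = 75418475/751 + 2589 = 77362814/751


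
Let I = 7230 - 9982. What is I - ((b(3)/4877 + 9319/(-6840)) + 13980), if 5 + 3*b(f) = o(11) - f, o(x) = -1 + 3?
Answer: -558111971317/33358680 ≈ -16731.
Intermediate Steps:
o(x) = 2
b(f) = -1 - f/3 (b(f) = -5/3 + (2 - f)/3 = -5/3 + (⅔ - f/3) = -1 - f/3)
I = -2752
I - ((b(3)/4877 + 9319/(-6840)) + 13980) = -2752 - (((-1 - ⅓*3)/4877 + 9319/(-6840)) + 13980) = -2752 - (((-1 - 1)*(1/4877) + 9319*(-1/6840)) + 13980) = -2752 - ((-2*1/4877 - 9319/6840) + 13980) = -2752 - ((-2/4877 - 9319/6840) + 13980) = -2752 - (-45462443/33358680 + 13980) = -2752 - 1*466308883957/33358680 = -2752 - 466308883957/33358680 = -558111971317/33358680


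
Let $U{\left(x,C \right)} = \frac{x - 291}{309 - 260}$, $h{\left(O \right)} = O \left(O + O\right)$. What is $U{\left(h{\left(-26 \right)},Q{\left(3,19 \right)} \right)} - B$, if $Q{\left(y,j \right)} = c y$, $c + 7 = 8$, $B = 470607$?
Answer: $- \frac{23058682}{49} \approx -4.7059 \cdot 10^{5}$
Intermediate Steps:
$c = 1$ ($c = -7 + 8 = 1$)
$Q{\left(y,j \right)} = y$ ($Q{\left(y,j \right)} = 1 y = y$)
$h{\left(O \right)} = 2 O^{2}$ ($h{\left(O \right)} = O 2 O = 2 O^{2}$)
$U{\left(x,C \right)} = - \frac{291}{49} + \frac{x}{49}$ ($U{\left(x,C \right)} = \frac{-291 + x}{49} = \left(-291 + x\right) \frac{1}{49} = - \frac{291}{49} + \frac{x}{49}$)
$U{\left(h{\left(-26 \right)},Q{\left(3,19 \right)} \right)} - B = \left(- \frac{291}{49} + \frac{2 \left(-26\right)^{2}}{49}\right) - 470607 = \left(- \frac{291}{49} + \frac{2 \cdot 676}{49}\right) - 470607 = \left(- \frac{291}{49} + \frac{1}{49} \cdot 1352\right) - 470607 = \left(- \frac{291}{49} + \frac{1352}{49}\right) - 470607 = \frac{1061}{49} - 470607 = - \frac{23058682}{49}$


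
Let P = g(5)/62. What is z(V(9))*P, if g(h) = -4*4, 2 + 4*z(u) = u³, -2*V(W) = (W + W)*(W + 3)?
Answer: 2519428/31 ≈ 81272.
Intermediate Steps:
V(W) = -W*(3 + W) (V(W) = -(W + W)*(W + 3)/2 = -2*W*(3 + W)/2 = -W*(3 + W))
z(u) = -½ + u³/4
g(h) = -16
P = -8/31 (P = -16/62 = -16*1/62 = -8/31 ≈ -0.25806)
z(V(9))*P = (-½ + (-1*9*(3 + 9))³/4)*(-8/31) = (-½ + (-1*9*12)³/4)*(-8/31) = (-½ + (¼)*(-108)³)*(-8/31) = (-½ + (¼)*(-1259712))*(-8/31) = (-½ - 314928)*(-8/31) = -629857/2*(-8/31) = 2519428/31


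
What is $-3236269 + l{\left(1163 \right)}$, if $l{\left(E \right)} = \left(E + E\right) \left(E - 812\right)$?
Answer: $-2419843$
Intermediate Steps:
$l{\left(E \right)} = 2 E \left(-812 + E\right)$
$-3236269 + l{\left(1163 \right)} = -3236269 + 2 \cdot 1163 \left(-812 + 1163\right) = -3236269 + 2 \cdot 1163 \cdot 351 = -3236269 + 816426 = -2419843$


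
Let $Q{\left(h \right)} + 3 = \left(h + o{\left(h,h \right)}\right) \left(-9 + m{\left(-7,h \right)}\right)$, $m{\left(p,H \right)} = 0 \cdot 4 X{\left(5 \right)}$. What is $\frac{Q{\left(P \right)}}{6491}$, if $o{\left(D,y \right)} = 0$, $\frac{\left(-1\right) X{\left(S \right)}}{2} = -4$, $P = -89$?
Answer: $\frac{798}{6491} \approx 0.12294$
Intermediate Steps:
$X{\left(S \right)} = 8$ ($X{\left(S \right)} = \left(-2\right) \left(-4\right) = 8$)
$m{\left(p,H \right)} = 0$ ($m{\left(p,H \right)} = 0 \cdot 4 \cdot 8 = 0 \cdot 8 = 0$)
$Q{\left(h \right)} = -3 - 9 h$ ($Q{\left(h \right)} = -3 + \left(h + 0\right) \left(-9 + 0\right) = -3 + h \left(-9\right) = -3 - 9 h$)
$\frac{Q{\left(P \right)}}{6491} = \frac{-3 - -801}{6491} = \left(-3 + 801\right) \frac{1}{6491} = 798 \cdot \frac{1}{6491} = \frac{798}{6491}$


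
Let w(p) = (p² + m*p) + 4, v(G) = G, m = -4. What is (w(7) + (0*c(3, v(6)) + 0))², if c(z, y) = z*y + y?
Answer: 625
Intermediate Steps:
c(z, y) = y + y*z (c(z, y) = y*z + y = y + y*z)
w(p) = 4 + p² - 4*p (w(p) = (p² - 4*p) + 4 = 4 + p² - 4*p)
(w(7) + (0*c(3, v(6)) + 0))² = ((4 + 7² - 4*7) + (0*(6*(1 + 3)) + 0))² = ((4 + 49 - 28) + (0*(6*4) + 0))² = (25 + (0*24 + 0))² = (25 + (0 + 0))² = (25 + 0)² = 25² = 625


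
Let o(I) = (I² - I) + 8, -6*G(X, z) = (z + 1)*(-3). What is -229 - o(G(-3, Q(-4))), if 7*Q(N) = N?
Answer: -46419/196 ≈ -236.83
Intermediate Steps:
Q(N) = N/7
G(X, z) = ½ + z/2 (G(X, z) = -(z + 1)*(-3)/6 = -(1 + z)*(-3)/6 = -(-3 - 3*z)/6 = ½ + z/2)
o(I) = 8 + I² - I
-229 - o(G(-3, Q(-4))) = -229 - (8 + (½ + ((⅐)*(-4))/2)² - (½ + ((⅐)*(-4))/2)) = -229 - (8 + (½ + (½)*(-4/7))² - (½ + (½)*(-4/7))) = -229 - (8 + (½ - 2/7)² - (½ - 2/7)) = -229 - (8 + (3/14)² - 1*3/14) = -229 - (8 + 9/196 - 3/14) = -229 - 1*1535/196 = -229 - 1535/196 = -46419/196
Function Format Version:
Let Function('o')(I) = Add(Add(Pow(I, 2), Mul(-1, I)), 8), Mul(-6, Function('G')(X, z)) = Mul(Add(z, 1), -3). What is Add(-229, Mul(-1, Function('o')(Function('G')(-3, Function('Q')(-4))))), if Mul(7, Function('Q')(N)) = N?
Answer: Rational(-46419, 196) ≈ -236.83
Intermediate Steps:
Function('Q')(N) = Mul(Rational(1, 7), N)
Function('G')(X, z) = Add(Rational(1, 2), Mul(Rational(1, 2), z)) (Function('G')(X, z) = Mul(Rational(-1, 6), Mul(Add(z, 1), -3)) = Mul(Rational(-1, 6), Mul(Add(1, z), -3)) = Mul(Rational(-1, 6), Add(-3, Mul(-3, z))) = Add(Rational(1, 2), Mul(Rational(1, 2), z)))
Function('o')(I) = Add(8, Pow(I, 2), Mul(-1, I))
Add(-229, Mul(-1, Function('o')(Function('G')(-3, Function('Q')(-4))))) = Add(-229, Mul(-1, Add(8, Pow(Add(Rational(1, 2), Mul(Rational(1, 2), Mul(Rational(1, 7), -4))), 2), Mul(-1, Add(Rational(1, 2), Mul(Rational(1, 2), Mul(Rational(1, 7), -4))))))) = Add(-229, Mul(-1, Add(8, Pow(Add(Rational(1, 2), Mul(Rational(1, 2), Rational(-4, 7))), 2), Mul(-1, Add(Rational(1, 2), Mul(Rational(1, 2), Rational(-4, 7))))))) = Add(-229, Mul(-1, Add(8, Pow(Add(Rational(1, 2), Rational(-2, 7)), 2), Mul(-1, Add(Rational(1, 2), Rational(-2, 7)))))) = Add(-229, Mul(-1, Add(8, Pow(Rational(3, 14), 2), Mul(-1, Rational(3, 14))))) = Add(-229, Mul(-1, Add(8, Rational(9, 196), Rational(-3, 14)))) = Add(-229, Mul(-1, Rational(1535, 196))) = Add(-229, Rational(-1535, 196)) = Rational(-46419, 196)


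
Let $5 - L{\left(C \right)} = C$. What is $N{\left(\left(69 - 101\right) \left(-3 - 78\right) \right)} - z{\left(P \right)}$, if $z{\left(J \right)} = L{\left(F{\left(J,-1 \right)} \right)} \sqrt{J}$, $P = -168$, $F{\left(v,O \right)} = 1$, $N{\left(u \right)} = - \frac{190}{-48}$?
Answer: $\frac{95}{24} - 8 i \sqrt{42} \approx 3.9583 - 51.846 i$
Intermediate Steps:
$N{\left(u \right)} = \frac{95}{24}$ ($N{\left(u \right)} = \left(-190\right) \left(- \frac{1}{48}\right) = \frac{95}{24}$)
$L{\left(C \right)} = 5 - C$
$z{\left(J \right)} = 4 \sqrt{J}$ ($z{\left(J \right)} = \left(5 - 1\right) \sqrt{J} = 4 \sqrt{J}$)
$N{\left(\left(69 - 101\right) \left(-3 - 78\right) \right)} - z{\left(P \right)} = \frac{95}{24} - 4 \sqrt{-168} = \frac{95}{24} - 4 \cdot 2 i \sqrt{42} = \frac{95}{24} - 8 i \sqrt{42}$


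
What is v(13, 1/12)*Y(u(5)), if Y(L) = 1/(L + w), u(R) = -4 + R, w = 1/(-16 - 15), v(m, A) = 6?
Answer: 31/5 ≈ 6.2000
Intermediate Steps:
w = -1/31 (w = 1/(-31) = -1/31 ≈ -0.032258)
Y(L) = 1/(-1/31 + L) (Y(L) = 1/(L - 1/31) = 1/(-1/31 + L))
v(13, 1/12)*Y(u(5)) = 6*(31/(-1 + 31*(-4 + 5))) = 6*(31/(-1 + 31*1)) = 6*(31/(-1 + 31)) = 6*(31/30) = 31/5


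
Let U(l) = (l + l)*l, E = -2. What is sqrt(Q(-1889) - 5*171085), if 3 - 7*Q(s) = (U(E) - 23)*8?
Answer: 2*I*sqrt(10478741)/7 ≈ 924.88*I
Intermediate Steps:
U(l) = 2*l**2 (U(l) = (2*l)*l = 2*l**2)
Q(s) = 123/7 (Q(s) = 3/7 - (2*(-2)**2 - 23)*8/7 = 3/7 - (2*4 - 23)*8/7 = 3/7 - (8 - 23)*8/7 = 3/7 - (-15)*8/7 = 3/7 - 1/7*(-120) = 3/7 + 120/7 = 123/7)
sqrt(Q(-1889) - 5*171085) = sqrt(123/7 - 5*171085) = sqrt(123/7 - 855425) = sqrt(-5987852/7) = 2*I*sqrt(10478741)/7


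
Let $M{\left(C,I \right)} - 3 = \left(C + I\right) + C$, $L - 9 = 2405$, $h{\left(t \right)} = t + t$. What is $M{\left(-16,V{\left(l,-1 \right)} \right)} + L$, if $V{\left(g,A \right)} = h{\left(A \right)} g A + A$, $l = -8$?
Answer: $2368$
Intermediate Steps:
$h{\left(t \right)} = 2 t$
$V{\left(g,A \right)} = A + 2 g A^{2}$ ($V{\left(g,A \right)} = 2 A g A + A = 2 g A^{2} + A = A + 2 g A^{2}$)
$L = 2414$ ($L = 9 + 2405 = 2414$)
$M{\left(C,I \right)} = 3 + I + 2 C$ ($M{\left(C,I \right)} = 3 + \left(\left(C + I\right) + C\right) = 3 + \left(I + 2 C\right) = 3 + I + 2 C$)
$M{\left(-16,V{\left(l,-1 \right)} \right)} + L = \left(3 - \left(1 + 2 \left(-1\right) \left(-8\right)\right) + 2 \left(-16\right)\right) + 2414 = \left(3 - \left(1 + 16\right) - 32\right) + 2414 = \left(3 - 17 - 32\right) + 2414 = -46 + 2414 = 2368$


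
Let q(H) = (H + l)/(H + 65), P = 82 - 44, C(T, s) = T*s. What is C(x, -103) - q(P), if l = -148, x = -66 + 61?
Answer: 53155/103 ≈ 516.07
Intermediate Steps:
x = -5
P = 38
q(H) = (-148 + H)/(65 + H) (q(H) = (H - 148)/(H + 65) = (-148 + H)/(65 + H))
C(x, -103) - q(P) = -5*(-103) - (-148 + 38)/(65 + 38) = 515 - (-110)/103 = 515 - 1*(-110/103) = 515 + 110/103 = 53155/103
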